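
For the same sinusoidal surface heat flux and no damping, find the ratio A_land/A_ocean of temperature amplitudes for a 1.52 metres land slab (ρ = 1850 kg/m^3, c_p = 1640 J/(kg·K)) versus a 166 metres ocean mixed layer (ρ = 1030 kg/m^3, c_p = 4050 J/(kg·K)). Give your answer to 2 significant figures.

C_ocean = 1030 × 4050 × 166 = 6.92×10^8 J/(m²·K).
C_land = 1850 × 1640 × 1.52 = 4.61×10^6 J/(m²·K).
Undamped amplitude ∝ 1/C, so A_land/A_ocean = C_ocean/C_land = 150.

150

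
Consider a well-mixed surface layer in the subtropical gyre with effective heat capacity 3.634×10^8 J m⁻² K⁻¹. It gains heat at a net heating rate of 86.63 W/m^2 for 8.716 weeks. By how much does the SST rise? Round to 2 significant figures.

1.3 K

Areal heat capacity C = 3.634×10^8 J m⁻² K⁻¹ (given).
Net heat input Q = F Δt = 86.63 × (8.716 weeks × 6.048×10^5 s/week) = 4.57×10^8 J/m².
ΔT = Q / C = 4.57×10^8 / 3.63×10^8 = 1.26 K.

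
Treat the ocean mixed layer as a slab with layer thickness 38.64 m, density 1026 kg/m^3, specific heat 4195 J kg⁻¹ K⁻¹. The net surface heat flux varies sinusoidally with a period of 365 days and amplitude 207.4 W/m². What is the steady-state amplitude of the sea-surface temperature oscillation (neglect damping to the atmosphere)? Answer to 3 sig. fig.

Areal heat capacity C = ρ c_p D = 1026 × 4195 × 38.64 = 1.66×10^8 J m⁻² K⁻¹.
Angular frequency ω = 2π / T = 2π / 3.15×10^7 s = 1.99×10^-7 s⁻¹.
Cω = 1.66×10^8 × 1.99×10^-7 = 33.1 W/(m²·K).
Amplitude A = F₀ / (Cω) = 207.4 / 33.1 = 6.26 K.

6.26 K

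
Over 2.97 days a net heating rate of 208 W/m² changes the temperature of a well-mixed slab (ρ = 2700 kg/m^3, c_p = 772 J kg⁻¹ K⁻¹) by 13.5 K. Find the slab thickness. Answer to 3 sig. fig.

1.90 m

Heat input Q = F Δt = 208 × 2.57×10^5 s = 5.34×10^7 J/m².
Required areal heat capacity C = Q / ΔT = 3.95×10^6 J/(m²·K).
Depth D = C / (ρ c_p) = 3.95×10^6 / (2700 × 772) = 1.90 m.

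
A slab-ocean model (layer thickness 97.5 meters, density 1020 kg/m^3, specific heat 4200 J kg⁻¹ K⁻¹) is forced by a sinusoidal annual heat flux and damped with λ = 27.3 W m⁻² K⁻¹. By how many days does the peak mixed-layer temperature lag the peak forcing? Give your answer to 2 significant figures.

73 days

Areal heat capacity C = ρ c_p D = 1020 × 4200 × 97.5 = 4.18×10^8 J m⁻² K⁻¹.
ω = 2π / 3.15×10^7 s = 1.99×10^-7 s⁻¹.
Phase lag φ = arctan(Cω/λ) = arctan(83.2/27.3) = 1.25 rad.
Time lag = φ / ω = 1.25 / 1.99×10^-7 = 6.29×10^6 s = 72.8 days.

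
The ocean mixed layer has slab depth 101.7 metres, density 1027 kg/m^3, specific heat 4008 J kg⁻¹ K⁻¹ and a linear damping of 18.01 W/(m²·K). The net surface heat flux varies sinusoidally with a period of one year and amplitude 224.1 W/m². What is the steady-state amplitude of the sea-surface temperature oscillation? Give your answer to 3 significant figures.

2.63 K

Areal heat capacity C = ρ c_p D = 1027 × 4008 × 101.7 = 4.19×10^8 J m⁻² K⁻¹.
Angular frequency ω = 2π / T = 2π / 3.15×10^7 s = 1.99×10^-7 s⁻¹.
√((Cω)² + λ²) = √((83.4)² + 18.01²) = 85.3 W/(m²·K).
Amplitude A = F₀ / √((Cω)²+λ²) = 224.1 / 85.3 = 2.63 K.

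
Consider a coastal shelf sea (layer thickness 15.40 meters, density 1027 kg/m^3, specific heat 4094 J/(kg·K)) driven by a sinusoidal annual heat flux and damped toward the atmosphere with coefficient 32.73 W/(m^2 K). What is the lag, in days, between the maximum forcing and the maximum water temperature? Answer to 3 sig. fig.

Areal heat capacity C = ρ c_p D = 1027 × 4094 × 15.40 = 6.47×10^7 J/(m²·K).
ω = 2π / 3.15×10^7 s = 1.99×10^-7 s⁻¹.
Phase lag φ = arctan(Cω/λ) = arctan(12.9/32.73) = 0.375 rad.
Time lag = φ / ω = 0.375 / 1.99×10^-7 = 1.88×10^6 s = 21.8 days.

21.8 days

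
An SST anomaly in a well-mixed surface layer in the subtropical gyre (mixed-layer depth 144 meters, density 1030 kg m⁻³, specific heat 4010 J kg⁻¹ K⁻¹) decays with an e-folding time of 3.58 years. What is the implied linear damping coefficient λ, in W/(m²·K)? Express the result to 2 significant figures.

5.3

Areal heat capacity C = ρ c_p D = 1030 × 4010 × 144 = 5.95×10^8 J/(m^2 K).
τ = 3.58 years = 1.13×10^8 s.
λ = C / τ = 5.95×10^8 / 1.13×10^8 = 5.26 W/(m²·K).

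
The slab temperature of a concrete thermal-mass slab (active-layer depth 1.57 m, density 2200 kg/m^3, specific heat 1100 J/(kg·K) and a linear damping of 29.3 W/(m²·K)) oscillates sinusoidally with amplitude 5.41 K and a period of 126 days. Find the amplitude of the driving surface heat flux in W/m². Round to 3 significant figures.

159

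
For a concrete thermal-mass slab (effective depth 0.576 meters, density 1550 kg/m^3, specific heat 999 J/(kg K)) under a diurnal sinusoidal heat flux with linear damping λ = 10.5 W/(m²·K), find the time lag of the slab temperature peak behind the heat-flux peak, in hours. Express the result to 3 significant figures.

5.39 hours

Areal heat capacity C = ρ c_p D = 1550 × 999 × 0.576 = 8.92×10^5 J/(m²·K).
ω = 2π / 86400 s = 7.27×10^-5 s⁻¹.
Phase lag φ = arctan(Cω/λ) = arctan(64.9/10.5) = 1.41 rad.
Time lag = φ / ω = 1.41 / 7.27×10^-5 = 19400 s = 5.39 hours.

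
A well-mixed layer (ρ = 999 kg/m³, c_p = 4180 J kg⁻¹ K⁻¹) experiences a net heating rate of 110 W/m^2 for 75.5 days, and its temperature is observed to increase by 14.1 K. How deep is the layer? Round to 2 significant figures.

12 m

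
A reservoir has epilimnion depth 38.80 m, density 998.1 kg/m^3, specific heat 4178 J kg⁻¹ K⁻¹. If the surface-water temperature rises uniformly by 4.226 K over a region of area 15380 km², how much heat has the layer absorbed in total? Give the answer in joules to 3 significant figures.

1.05×10^19 J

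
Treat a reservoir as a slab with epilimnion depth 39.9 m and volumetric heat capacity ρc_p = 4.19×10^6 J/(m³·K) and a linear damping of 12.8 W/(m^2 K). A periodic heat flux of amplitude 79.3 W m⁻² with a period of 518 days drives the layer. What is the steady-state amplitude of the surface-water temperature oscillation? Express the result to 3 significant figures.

Areal heat capacity C = ρc_p × D = 4.19×10^6 × 39.9 = 1.67×10^8 J/(m^2 K).
Angular frequency ω = 2π / T = 2π / 4.48×10^7 s = 1.40×10^-7 s⁻¹.
√((Cω)² + λ²) = √((23.5)² + 12.8²) = 26.7 W/(m²·K).
Amplitude A = F₀ / √((Cω)²+λ²) = 79.3 / 26.7 = 2.97 K.

2.97 K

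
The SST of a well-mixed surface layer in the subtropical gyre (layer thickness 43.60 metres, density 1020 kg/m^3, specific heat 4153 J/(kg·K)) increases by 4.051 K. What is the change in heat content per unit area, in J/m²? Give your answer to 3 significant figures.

Areal heat capacity C = ρ c_p D = 1020 × 4153 × 43.60 = 1.85×10^8 J m⁻² K⁻¹.
ΔQ = C ΔT = 1.85×10^8 × 4.051 = 7.48×10^8 J/m².

7.48×10^8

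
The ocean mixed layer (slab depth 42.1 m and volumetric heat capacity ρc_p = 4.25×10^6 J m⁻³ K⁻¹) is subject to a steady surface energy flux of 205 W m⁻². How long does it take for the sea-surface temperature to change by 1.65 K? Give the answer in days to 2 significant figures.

Areal heat capacity C = ρc_p × D = 4.25×10^6 × 42.1 = 1.79×10^8 J m⁻² K⁻¹.
Time required: Δt = C ΔT / F = 1.79×10^8 × 1.65 / 205 = 1.44×10^6 s.
In days: 1.44×10^6 s / (86400 s/day) = 16.7 days.

17 days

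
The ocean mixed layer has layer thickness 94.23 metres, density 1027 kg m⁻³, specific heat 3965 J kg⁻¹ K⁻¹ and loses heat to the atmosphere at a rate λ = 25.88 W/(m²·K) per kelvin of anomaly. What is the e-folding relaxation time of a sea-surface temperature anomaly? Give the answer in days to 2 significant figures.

Areal heat capacity C = ρ c_p D = 1027 × 3965 × 94.23 = 3.84×10^8 J/(m^2 K).
Relaxation time τ = C / λ = 3.84×10^8 / 25.88 = 1.48×10^7 s.
In days: 1.48×10^7 s / (86400 s/day) = 172 days.

170 days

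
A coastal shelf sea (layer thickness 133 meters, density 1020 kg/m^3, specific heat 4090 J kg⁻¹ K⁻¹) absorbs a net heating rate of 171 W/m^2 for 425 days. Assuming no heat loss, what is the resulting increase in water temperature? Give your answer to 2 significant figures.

Areal heat capacity C = ρ c_p D = 1020 × 4090 × 133 = 5.55×10^8 J/(m^2 K).
Net heat input Q = F Δt = 171 × (425 days × 86400 s/day) = 6.28×10^9 J/m².
ΔT = Q / C = 6.28×10^9 / 5.55×10^8 = 11.3 K.

11 K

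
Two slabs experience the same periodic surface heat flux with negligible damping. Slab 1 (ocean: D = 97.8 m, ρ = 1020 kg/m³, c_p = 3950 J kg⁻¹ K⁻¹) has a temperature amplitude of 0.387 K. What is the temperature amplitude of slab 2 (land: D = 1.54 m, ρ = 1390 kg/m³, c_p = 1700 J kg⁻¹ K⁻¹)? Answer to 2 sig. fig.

42 K

C_ocean = 3.94×10^8 J/(m²·K); C_land = 3.64×10^6 J/(m²·K).
A ∝ 1/C ⇒ A_land = A_ocean × C_ocean/C_land = 0.387 × 108 = 41.9 K.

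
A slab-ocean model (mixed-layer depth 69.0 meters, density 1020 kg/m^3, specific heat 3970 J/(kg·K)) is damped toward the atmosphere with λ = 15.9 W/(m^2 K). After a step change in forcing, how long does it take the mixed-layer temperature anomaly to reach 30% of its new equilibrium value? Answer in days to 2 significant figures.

Areal heat capacity C = ρ c_p D = 1020 × 3970 × 69.0 = 2.79×10^8 J/(m^2 K).
τ = C / λ = 2.79×10^8 / 15.9 = 1.76×10^7 s.
Fraction reached: 1 − e^(−t/τ) = 0.30 ⇒ t = −τ ln(1 − 0.30) = τ × 0.357.
t = 6.27×10^6 s = 72.5 days.

73 days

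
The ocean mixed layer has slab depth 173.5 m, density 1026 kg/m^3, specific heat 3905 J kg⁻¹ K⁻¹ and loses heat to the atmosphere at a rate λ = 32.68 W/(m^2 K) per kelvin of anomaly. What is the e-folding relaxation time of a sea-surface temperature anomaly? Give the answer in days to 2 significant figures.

Areal heat capacity C = ρ c_p D = 1026 × 3905 × 173.5 = 6.95×10^8 J/(m²·K).
Relaxation time τ = C / λ = 6.95×10^8 / 32.68 = 2.13×10^7 s.
In days: 2.13×10^7 s / (86400 s/day) = 246 days.

250 days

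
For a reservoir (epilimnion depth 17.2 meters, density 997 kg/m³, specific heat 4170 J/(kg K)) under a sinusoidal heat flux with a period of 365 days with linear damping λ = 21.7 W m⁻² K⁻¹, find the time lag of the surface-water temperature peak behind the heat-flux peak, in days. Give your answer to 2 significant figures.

34 days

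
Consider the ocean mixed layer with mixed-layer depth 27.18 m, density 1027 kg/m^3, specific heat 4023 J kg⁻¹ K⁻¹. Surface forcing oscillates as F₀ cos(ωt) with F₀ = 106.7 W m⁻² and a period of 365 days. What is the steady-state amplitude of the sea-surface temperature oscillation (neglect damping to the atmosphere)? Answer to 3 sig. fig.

4.77 K

Areal heat capacity C = ρ c_p D = 1027 × 4023 × 27.18 = 1.12×10^8 J/(m^2 K).
Angular frequency ω = 2π / T = 2π / 3.15×10^7 s = 1.99×10^-7 s⁻¹.
Cω = 1.12×10^8 × 1.99×10^-7 = 22.4 W/(m²·K).
Amplitude A = F₀ / (Cω) = 106.7 / 22.4 = 4.77 K.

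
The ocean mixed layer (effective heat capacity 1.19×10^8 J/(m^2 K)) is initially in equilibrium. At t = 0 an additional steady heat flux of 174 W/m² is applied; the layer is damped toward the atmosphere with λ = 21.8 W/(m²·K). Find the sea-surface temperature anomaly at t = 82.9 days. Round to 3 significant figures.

5.83 K

Areal heat capacity C = 1.19×10^8 J/(m^2 K) (given).
τ = C / λ = 1.19×10^8 / 21.8 = 5.46×10^6 s.
Equilibrium anomaly ΔT_eq = F / λ = 174 / 21.8 = 7.98 K.
t = 82.9 days = 7.16×10^6 s, so t/τ = 1.31.
ΔT(t) = ΔT_eq (1 − e^(−t/τ)) = 7.98 × (1 − e^−1.31) = 5.83 K.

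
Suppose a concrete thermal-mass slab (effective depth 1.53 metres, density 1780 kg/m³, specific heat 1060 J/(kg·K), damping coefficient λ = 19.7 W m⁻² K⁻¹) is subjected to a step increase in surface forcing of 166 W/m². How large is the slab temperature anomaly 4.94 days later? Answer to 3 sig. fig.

7.97 K

Areal heat capacity C = ρ c_p D = 1780 × 1060 × 1.53 = 2.89×10^6 J/(m^2 K).
τ = C / λ = 2.89×10^6 / 19.7 = 1.47×10^5 s.
Equilibrium anomaly ΔT_eq = F / λ = 166 / 19.7 = 8.43 K.
t = 4.94 days = 4.27×10^5 s, so t/τ = 2.91.
ΔT(t) = ΔT_eq (1 − e^(−t/τ)) = 8.43 × (1 − e^−2.91) = 7.97 K.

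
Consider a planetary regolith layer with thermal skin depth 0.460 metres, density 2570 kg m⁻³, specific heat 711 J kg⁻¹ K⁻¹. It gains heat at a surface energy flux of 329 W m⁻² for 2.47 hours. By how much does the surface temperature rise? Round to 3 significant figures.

Areal heat capacity C = ρ c_p D = 2570 × 711 × 0.460 = 8.41×10^5 J/(m^2 K).
Net heat input Q = F Δt = 329 × (2.47 hours × 3600 s/hour) = 2.93×10^6 J/m².
ΔT = Q / C = 2.93×10^6 / 8.41×10^5 = 3.48 K.

3.48 K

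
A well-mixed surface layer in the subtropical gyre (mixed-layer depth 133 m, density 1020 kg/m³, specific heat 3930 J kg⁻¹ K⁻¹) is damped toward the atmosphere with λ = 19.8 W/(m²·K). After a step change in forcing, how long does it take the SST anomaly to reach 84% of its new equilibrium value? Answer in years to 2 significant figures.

Areal heat capacity C = ρ c_p D = 1020 × 3930 × 133 = 5.33×10^8 J/(m^2 K).
τ = C / λ = 5.33×10^8 / 19.8 = 2.69×10^7 s.
Fraction reached: 1 − e^(−t/τ) = 0.84 ⇒ t = −τ ln(1 − 0.84) = τ × 1.83.
t = 4.93×10^7 s = 1.56 years.

1.6 years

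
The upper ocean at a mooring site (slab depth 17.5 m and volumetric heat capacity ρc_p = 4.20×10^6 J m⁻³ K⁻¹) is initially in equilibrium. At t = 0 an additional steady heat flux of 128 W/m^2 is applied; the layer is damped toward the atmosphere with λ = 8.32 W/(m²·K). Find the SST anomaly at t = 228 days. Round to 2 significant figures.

14 K

Areal heat capacity C = ρc_p × D = 4.20×10^6 × 17.5 = 7.35×10^7 J/(m²·K).
τ = C / λ = 7.35×10^7 / 8.32 = 8.83×10^6 s.
Equilibrium anomaly ΔT_eq = F / λ = 128 / 8.32 = 15.4 K.
t = 228 days = 1.97×10^7 s, so t/τ = 2.23.
ΔT(t) = ΔT_eq (1 − e^(−t/τ)) = 15.4 × (1 − e^−2.23) = 13.7 K.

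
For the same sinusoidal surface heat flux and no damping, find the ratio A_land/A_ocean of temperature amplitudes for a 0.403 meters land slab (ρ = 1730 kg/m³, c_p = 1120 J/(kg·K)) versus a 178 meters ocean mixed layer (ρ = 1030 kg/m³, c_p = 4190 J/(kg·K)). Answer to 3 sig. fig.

C_ocean = 1030 × 4190 × 178 = 7.68×10^8 J/(m²·K).
C_land = 1730 × 1120 × 0.403 = 7.81×10^5 J/(m²·K).
Undamped amplitude ∝ 1/C, so A_land/A_ocean = C_ocean/C_land = 984.

984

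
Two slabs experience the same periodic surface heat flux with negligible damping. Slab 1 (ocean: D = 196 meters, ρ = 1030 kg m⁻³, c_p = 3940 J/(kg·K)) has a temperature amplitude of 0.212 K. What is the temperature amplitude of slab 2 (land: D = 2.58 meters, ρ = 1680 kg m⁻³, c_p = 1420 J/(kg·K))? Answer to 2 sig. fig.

C_ocean = 7.95×10^8 J/(m²·K); C_land = 6.15×10^6 J/(m²·K).
A ∝ 1/C ⇒ A_land = A_ocean × C_ocean/C_land = 0.212 × 129 = 27.4 K.

27 K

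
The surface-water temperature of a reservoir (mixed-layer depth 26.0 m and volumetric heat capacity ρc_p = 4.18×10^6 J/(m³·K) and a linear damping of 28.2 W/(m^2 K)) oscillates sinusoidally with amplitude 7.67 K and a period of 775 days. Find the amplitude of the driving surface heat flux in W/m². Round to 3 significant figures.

Areal heat capacity C = ρc_p × D = 4.18×10^6 × 26.0 = 1.09×10^8 J/(m²·K).
ω = 2π / 6.70×10^7 s = 9.38×10^-8 s⁻¹.
√((Cω)² + λ²) = √((10.2)² + 28.2²) = 30.0 W/(m²·K).
F₀ = A × √((Cω)²+λ²) = 7.67 × 30.0 = 230 W/m².

230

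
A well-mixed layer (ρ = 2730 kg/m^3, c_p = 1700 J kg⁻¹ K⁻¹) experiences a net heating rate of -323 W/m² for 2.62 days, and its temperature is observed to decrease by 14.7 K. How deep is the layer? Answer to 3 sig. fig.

1.07 m

Heat input Q = F Δt = -323 × 2.26×10^5 s = -7.31×10^7 J/m².
Required areal heat capacity C = Q / ΔT = 4.97×10^6 J/(m²·K).
Depth D = C / (ρ c_p) = 4.97×10^6 / (2730 × 1700) = 1.07 m.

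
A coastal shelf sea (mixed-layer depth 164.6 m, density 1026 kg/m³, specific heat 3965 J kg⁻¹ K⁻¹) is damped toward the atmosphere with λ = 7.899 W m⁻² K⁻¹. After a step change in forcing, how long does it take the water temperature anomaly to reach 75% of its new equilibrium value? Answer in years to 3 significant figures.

Areal heat capacity C = ρ c_p D = 1026 × 3965 × 164.6 = 6.70×10^8 J/(m^2 K).
τ = C / λ = 6.70×10^8 / 7.899 = 8.48×10^7 s.
Fraction reached: 1 − e^(−t/τ) = 0.75 ⇒ t = −τ ln(1 − 0.75) = τ × 1.39.
t = 1.18×10^8 s = 3.72 years.

3.72 years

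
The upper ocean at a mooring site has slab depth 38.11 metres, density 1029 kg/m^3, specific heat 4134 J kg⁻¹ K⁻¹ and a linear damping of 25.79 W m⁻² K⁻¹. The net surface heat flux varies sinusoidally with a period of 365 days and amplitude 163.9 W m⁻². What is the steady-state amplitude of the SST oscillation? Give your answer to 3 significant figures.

Areal heat capacity C = ρ c_p D = 1029 × 4134 × 38.11 = 1.62×10^8 J/(m²·K).
Angular frequency ω = 2π / T = 2π / 3.15×10^7 s = 1.99×10^-7 s⁻¹.
√((Cω)² + λ²) = √((32.3)² + 25.79²) = 41.3 W/(m²·K).
Amplitude A = F₀ / √((Cω)²+λ²) = 163.9 / 41.3 = 3.97 K.

3.97 K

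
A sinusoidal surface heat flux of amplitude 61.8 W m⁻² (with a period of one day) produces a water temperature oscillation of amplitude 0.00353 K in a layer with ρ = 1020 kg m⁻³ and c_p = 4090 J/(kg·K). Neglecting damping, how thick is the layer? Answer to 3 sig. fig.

ω = 2π / 86400 s = 7.27×10^-5 s⁻¹.
Required C = F₀ / (A ω) = 61.8 / (0.00353 × 7.27×10^-5) = 2.41×10^8 J/(m²·K).
D = C / (ρ c_p) = 2.41×10^8 / (1020 × 4090) = 57.7 m.

57.7 m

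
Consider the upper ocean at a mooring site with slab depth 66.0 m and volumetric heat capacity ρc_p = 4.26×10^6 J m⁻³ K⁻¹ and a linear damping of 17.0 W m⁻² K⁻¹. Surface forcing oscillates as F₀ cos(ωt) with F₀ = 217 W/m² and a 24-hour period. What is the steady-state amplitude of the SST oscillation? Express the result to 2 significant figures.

Areal heat capacity C = ρc_p × D = 4.26×10^6 × 66.0 = 2.81×10^8 J m⁻² K⁻¹.
Angular frequency ω = 2π / T = 2π / 86400 s = 7.27×10^-5 s⁻¹.
√((Cω)² + λ²) = √((20400)² + 17.0²) = 20400 W/(m²·K).
Amplitude A = F₀ / √((Cω)²+λ²) = 217 / 20400 = 0.0106 K.

0.011 K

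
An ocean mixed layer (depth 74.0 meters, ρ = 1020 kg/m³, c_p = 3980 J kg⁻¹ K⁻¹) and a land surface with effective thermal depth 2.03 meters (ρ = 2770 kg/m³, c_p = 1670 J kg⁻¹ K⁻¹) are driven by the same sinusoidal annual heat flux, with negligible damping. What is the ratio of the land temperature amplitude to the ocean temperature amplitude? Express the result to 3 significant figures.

C_ocean = 1020 × 3980 × 74.0 = 3.00×10^8 J/(m²·K).
C_land = 2770 × 1670 × 2.03 = 9.39×10^6 J/(m²·K).
Undamped amplitude ∝ 1/C, so A_land/A_ocean = C_ocean/C_land = 32.0.

32.0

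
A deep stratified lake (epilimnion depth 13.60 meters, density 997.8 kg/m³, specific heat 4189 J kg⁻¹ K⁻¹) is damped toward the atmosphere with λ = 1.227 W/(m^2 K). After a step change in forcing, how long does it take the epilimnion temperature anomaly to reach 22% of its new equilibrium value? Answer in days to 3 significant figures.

133 days

Areal heat capacity C = ρ c_p D = 997.8 × 4189 × 13.60 = 5.68×10^7 J/(m^2 K).
τ = C / λ = 5.68×10^7 / 1.227 = 4.63×10^7 s.
Fraction reached: 1 − e^(−t/τ) = 0.22 ⇒ t = −τ ln(1 − 0.22) = τ × 0.248.
t = 1.15×10^7 s = 133 days.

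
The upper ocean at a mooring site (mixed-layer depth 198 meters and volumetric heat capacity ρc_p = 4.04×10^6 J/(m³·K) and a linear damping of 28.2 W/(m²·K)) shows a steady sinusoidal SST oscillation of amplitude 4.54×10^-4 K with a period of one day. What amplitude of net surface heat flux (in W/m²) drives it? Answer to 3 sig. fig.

Areal heat capacity C = ρc_p × D = 4.04×10^6 × 198 = 8.00×10^8 J/(m^2 K).
ω = 2π / 86400 s = 7.27×10^-5 s⁻¹.
√((Cω)² + λ²) = √((58200)² + 28.2²) = 58200 W/(m²·K).
F₀ = A × √((Cω)²+λ²) = 4.54×10^-4 × 58200 = 26.4 W/m².

26.4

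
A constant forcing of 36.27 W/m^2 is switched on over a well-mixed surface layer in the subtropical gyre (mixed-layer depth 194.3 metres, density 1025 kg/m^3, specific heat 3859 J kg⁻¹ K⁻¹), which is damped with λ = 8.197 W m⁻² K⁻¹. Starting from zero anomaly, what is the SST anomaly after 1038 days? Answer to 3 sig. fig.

2.72 K

Areal heat capacity C = ρ c_p D = 1025 × 3859 × 194.3 = 7.69×10^8 J/(m²·K).
τ = C / λ = 7.69×10^8 / 8.197 = 9.38×10^7 s.
Equilibrium anomaly ΔT_eq = F / λ = 36.27 / 8.197 = 4.42 K.
t = 1038 days = 8.97×10^7 s, so t/τ = 0.957.
ΔT(t) = ΔT_eq (1 − e^(−t/τ)) = 4.42 × (1 − e^−0.957) = 2.72 K.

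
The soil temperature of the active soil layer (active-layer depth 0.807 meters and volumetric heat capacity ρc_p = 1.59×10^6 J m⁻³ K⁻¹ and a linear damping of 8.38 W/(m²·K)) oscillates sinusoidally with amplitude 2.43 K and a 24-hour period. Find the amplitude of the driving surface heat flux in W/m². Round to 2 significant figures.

Areal heat capacity C = ρc_p × D = 1.59×10^6 × 0.807 = 1.28×10^6 J/(m^2 K).
ω = 2π / 86400 s = 7.27×10^-5 s⁻¹.
√((Cω)² + λ²) = √((93.3)² + 8.38²) = 93.7 W/(m²·K).
F₀ = A × √((Cω)²+λ²) = 2.43 × 93.7 = 228 W/m².

230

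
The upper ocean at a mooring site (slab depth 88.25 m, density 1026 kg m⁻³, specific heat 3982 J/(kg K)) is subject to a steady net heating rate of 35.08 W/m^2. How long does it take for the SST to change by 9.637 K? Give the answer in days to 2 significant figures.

Areal heat capacity C = ρ c_p D = 1026 × 3982 × 88.25 = 3.61×10^8 J/(m^2 K).
Time required: Δt = C ΔT / F = 3.61×10^8 × 9.637 / 35.08 = 9.90×10^7 s.
In days: 9.90×10^7 s / (86400 s/day) = 1150 days.

1100 days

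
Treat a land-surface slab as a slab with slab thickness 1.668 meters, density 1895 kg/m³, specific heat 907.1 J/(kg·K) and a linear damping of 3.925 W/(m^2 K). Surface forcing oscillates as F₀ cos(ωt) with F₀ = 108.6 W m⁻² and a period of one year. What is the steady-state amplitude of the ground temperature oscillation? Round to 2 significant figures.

27 K

Areal heat capacity C = ρ c_p D = 1895 × 907.1 × 1.668 = 2.87×10^6 J/(m^2 K).
Angular frequency ω = 2π / T = 2π / 3.15×10^7 s = 1.99×10^-7 s⁻¹.
√((Cω)² + λ²) = √((0.571)² + 3.925²) = 3.97 W/(m²·K).
Amplitude A = F₀ / √((Cω)²+λ²) = 108.6 / 3.97 = 27.4 K.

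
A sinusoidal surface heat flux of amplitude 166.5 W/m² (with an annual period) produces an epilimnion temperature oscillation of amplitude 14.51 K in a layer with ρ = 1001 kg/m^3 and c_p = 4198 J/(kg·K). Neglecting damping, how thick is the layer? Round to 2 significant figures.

ω = 2π / 3.15×10^7 s = 1.99×10^-7 s⁻¹.
Required C = F₀ / (A ω) = 166.5 / (14.51 × 1.99×10^-7) = 5.76×10^7 J/(m²·K).
D = C / (ρ c_p) = 5.76×10^7 / (1001 × 4198) = 13.7 m.

14 m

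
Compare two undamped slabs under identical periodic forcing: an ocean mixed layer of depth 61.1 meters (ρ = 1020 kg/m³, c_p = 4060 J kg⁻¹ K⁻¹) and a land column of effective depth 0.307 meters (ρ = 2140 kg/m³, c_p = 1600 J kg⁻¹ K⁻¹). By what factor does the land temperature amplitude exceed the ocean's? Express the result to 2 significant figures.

240

C_ocean = 1020 × 4060 × 61.1 = 2.53×10^8 J/(m²·K).
C_land = 2140 × 1600 × 0.307 = 1.05×10^6 J/(m²·K).
Undamped amplitude ∝ 1/C, so A_land/A_ocean = C_ocean/C_land = 241.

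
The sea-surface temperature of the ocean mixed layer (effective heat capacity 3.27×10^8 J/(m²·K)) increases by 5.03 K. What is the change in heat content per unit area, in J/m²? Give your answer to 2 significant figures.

1.6×10^9

Areal heat capacity C = 3.27×10^8 J/(m²·K) (given).
ΔQ = C ΔT = 3.27×10^8 × 5.03 = 1.64×10^9 J/m².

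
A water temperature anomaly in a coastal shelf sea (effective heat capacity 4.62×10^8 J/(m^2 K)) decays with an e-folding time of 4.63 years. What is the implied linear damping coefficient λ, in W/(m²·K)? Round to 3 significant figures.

Areal heat capacity C = 4.62×10^8 J/(m^2 K) (given).
τ = 4.63 years = 1.46×10^8 s.
λ = C / τ = 4.62×10^8 / 1.46×10^8 = 3.16 W/(m²·K).

3.16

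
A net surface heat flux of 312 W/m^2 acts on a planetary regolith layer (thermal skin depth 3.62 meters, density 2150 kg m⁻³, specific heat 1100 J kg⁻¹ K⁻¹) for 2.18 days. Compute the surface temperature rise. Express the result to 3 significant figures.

Areal heat capacity C = ρ c_p D = 2150 × 1100 × 3.62 = 8.56×10^6 J m⁻² K⁻¹.
Net heat input Q = F Δt = 312 × (2.18 days × 86400 s/day) = 5.88×10^7 J/m².
ΔT = Q / C = 5.88×10^7 / 8.56×10^6 = 6.86 K.

6.86 K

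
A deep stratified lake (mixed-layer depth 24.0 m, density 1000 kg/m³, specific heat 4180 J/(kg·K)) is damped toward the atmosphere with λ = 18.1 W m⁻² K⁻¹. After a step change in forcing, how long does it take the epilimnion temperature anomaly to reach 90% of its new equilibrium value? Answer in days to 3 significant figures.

Areal heat capacity C = ρ c_p D = 1000 × 4180 × 24.0 = 1.00×10^8 J/(m^2 K).
τ = C / λ = 1.00×10^8 / 18.1 = 5.54×10^6 s.
Fraction reached: 1 − e^(−t/τ) = 0.90 ⇒ t = −τ ln(1 − 0.90) = τ × 2.30.
t = 1.28×10^7 s = 148 days.

148 days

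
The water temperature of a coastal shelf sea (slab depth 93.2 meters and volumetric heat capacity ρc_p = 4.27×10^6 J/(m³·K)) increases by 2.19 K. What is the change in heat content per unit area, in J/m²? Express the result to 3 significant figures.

Areal heat capacity C = ρc_p × D = 4.27×10^6 × 93.2 = 3.98×10^8 J/(m^2 K).
ΔQ = C ΔT = 3.98×10^8 × 2.19 = 8.72×10^8 J/m².

8.72×10^8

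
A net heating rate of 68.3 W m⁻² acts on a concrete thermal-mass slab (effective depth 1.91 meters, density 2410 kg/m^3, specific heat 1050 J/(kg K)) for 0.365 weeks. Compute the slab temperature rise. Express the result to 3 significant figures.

Areal heat capacity C = ρ c_p D = 2410 × 1050 × 1.91 = 4.83×10^6 J/(m^2 K).
Net heat input Q = F Δt = 68.3 × (0.365 weeks × 6.048×10^5 s/week) = 1.51×10^7 J/m².
ΔT = Q / C = 1.51×10^7 / 4.83×10^6 = 3.12 K.

3.12 K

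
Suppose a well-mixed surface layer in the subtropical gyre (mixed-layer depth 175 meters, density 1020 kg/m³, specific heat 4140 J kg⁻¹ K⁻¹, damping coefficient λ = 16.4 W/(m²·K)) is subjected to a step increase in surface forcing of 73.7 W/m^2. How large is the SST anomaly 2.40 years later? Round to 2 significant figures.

Areal heat capacity C = ρ c_p D = 1020 × 4140 × 175 = 7.39×10^8 J/(m²·K).
τ = C / λ = 7.39×10^8 / 16.4 = 4.51×10^7 s.
Equilibrium anomaly ΔT_eq = F / λ = 73.7 / 16.4 = 4.49 K.
t = 2.40 years = 7.57×10^7 s, so t/τ = 1.68.
ΔT(t) = ΔT_eq (1 − e^(−t/τ)) = 4.49 × (1 − e^−1.68) = 3.66 K.

3.7 K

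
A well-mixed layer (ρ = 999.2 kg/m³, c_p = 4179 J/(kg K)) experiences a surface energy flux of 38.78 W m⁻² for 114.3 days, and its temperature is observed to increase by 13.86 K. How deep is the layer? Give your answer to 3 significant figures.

Heat input Q = F Δt = 38.78 × 9.88×10^6 s = 3.83×10^8 J/m².
Required areal heat capacity C = Q / ΔT = 2.76×10^7 J/(m²·K).
Depth D = C / (ρ c_p) = 2.76×10^7 / (999.2 × 4179) = 6.62 m.

6.62 m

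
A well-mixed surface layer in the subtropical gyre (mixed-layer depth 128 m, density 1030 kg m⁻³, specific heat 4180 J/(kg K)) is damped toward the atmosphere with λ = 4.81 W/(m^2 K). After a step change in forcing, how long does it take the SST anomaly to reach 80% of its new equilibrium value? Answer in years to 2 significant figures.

5.8 years

Areal heat capacity C = ρ c_p D = 1030 × 4180 × 128 = 5.51×10^8 J/(m^2 K).
τ = C / λ = 5.51×10^8 / 4.81 = 1.15×10^8 s.
Fraction reached: 1 − e^(−t/τ) = 0.80 ⇒ t = −τ ln(1 − 0.80) = τ × 1.61.
t = 1.84×10^8 s = 5.84 years.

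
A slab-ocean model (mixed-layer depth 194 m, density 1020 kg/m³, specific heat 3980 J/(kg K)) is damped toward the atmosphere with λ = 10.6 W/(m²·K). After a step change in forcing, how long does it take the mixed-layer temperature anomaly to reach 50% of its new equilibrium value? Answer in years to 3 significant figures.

Areal heat capacity C = ρ c_p D = 1020 × 3980 × 194 = 7.88×10^8 J/(m^2 K).
τ = C / λ = 7.88×10^8 / 10.6 = 7.43×10^7 s.
Fraction reached: 1 − e^(−t/τ) = 0.50 ⇒ t = −τ ln(1 − 0.50) = τ × 0.693.
t = 5.15×10^7 s = 1.63 years.

1.63 years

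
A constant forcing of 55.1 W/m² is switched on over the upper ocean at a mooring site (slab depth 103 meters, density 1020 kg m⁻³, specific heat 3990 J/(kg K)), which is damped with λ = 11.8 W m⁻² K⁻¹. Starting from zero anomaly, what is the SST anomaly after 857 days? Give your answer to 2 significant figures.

Areal heat capacity C = ρ c_p D = 1020 × 3990 × 103 = 4.19×10^8 J/(m^2 K).
τ = C / λ = 4.19×10^8 / 11.8 = 3.55×10^7 s.
Equilibrium anomaly ΔT_eq = F / λ = 55.1 / 11.8 = 4.67 K.
t = 857 days = 7.40×10^7 s, so t/τ = 2.08.
ΔT(t) = ΔT_eq (1 − e^(−t/τ)) = 4.67 × (1 − e^−2.08) = 4.09 K.

4.1 K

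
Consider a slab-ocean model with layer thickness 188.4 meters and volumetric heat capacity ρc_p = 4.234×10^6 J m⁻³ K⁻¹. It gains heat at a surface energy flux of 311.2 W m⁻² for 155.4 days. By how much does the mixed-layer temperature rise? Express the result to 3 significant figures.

5.24 K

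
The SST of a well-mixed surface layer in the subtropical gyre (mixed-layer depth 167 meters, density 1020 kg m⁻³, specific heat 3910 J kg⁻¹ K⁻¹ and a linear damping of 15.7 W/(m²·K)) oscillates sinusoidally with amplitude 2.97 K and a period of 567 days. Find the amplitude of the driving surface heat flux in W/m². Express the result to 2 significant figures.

Areal heat capacity C = ρ c_p D = 1020 × 3910 × 167 = 6.66×10^8 J m⁻² K⁻¹.
ω = 2π / 4.90×10^7 s = 1.28×10^-7 s⁻¹.
√((Cω)² + λ²) = √((85.4)² + 15.7²) = 86.9 W/(m²·K).
F₀ = A × √((Cω)²+λ²) = 2.97 × 86.9 = 258 W/m².

260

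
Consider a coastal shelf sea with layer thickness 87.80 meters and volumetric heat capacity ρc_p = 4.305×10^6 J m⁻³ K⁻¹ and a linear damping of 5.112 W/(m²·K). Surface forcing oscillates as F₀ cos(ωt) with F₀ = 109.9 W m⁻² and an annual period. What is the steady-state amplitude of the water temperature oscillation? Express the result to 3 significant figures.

1.46 K

Areal heat capacity C = ρc_p × D = 4.305×10^6 × 87.80 = 3.78×10^8 J/(m^2 K).
Angular frequency ω = 2π / T = 2π / 3.15×10^7 s = 1.99×10^-7 s⁻¹.
√((Cω)² + λ²) = √((75.3)² + 5.112²) = 75.5 W/(m²·K).
Amplitude A = F₀ / √((Cω)²+λ²) = 109.9 / 75.5 = 1.46 K.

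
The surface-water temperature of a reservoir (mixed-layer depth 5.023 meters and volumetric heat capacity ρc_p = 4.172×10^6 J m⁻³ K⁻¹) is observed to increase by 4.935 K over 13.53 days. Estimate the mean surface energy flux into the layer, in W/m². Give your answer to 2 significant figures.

88

Areal heat capacity C = ρc_p × D = 4.172×10^6 × 5.023 = 2.10×10^7 J/(m²·K).
Required heat per unit area: Q = C ΔT = 2.10×10^7 × 4.935 = 1.03×10^8 J/m².
Flux F = Q / Δt = 1.03×10^8 / 1.17×10^6 s = 88.5 W/m².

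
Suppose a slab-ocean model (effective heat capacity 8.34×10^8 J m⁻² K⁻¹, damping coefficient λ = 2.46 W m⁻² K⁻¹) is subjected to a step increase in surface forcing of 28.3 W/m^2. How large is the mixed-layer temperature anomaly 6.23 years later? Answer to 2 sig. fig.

Areal heat capacity C = 8.34×10^8 J m⁻² K⁻¹ (given).
τ = C / λ = 8.34×10^8 / 2.46 = 3.39×10^8 s.
Equilibrium anomaly ΔT_eq = F / λ = 28.3 / 2.46 = 11.5 K.
t = 6.23 years = 1.97×10^8 s, so t/τ = 0.580.
ΔT(t) = ΔT_eq (1 − e^(−t/τ)) = 11.5 × (1 − e^−0.580) = 5.06 K.

5.1 K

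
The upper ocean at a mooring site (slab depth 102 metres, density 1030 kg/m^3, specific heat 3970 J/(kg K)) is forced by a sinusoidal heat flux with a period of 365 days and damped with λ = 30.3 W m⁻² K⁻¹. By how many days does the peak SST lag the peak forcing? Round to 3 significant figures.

70.9 days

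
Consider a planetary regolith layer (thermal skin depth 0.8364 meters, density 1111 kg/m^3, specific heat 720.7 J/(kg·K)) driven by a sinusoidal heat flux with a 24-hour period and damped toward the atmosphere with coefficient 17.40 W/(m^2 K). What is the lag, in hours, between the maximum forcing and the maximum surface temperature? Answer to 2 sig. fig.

Areal heat capacity C = ρ c_p D = 1111 × 720.7 × 0.8364 = 6.70×10^5 J m⁻² K⁻¹.
ω = 2π / 86400 s = 7.27×10^-5 s⁻¹.
Phase lag φ = arctan(Cω/λ) = arctan(48.7/17.40) = 1.23 rad.
Time lag = φ / ω = 1.23 / 7.27×10^-5 = 16900 s = 4.69 hours.

4.7 hours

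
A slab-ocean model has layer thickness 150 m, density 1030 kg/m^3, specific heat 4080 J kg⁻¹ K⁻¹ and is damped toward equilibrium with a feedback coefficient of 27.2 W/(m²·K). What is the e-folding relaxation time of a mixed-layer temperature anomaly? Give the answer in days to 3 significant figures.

Areal heat capacity C = ρ c_p D = 1030 × 4080 × 150 = 6.30×10^8 J m⁻² K⁻¹.
Relaxation time τ = C / λ = 6.30×10^8 / 27.2 = 2.32×10^7 s.
In days: 2.32×10^7 s / (86400 s/day) = 268 days.

268 days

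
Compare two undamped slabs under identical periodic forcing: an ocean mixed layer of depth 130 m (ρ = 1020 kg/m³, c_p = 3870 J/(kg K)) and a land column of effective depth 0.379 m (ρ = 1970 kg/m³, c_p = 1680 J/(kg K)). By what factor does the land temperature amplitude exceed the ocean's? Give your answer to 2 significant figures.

C_ocean = 1020 × 3870 × 130 = 5.13×10^8 J/(m²·K).
C_land = 1970 × 1680 × 0.379 = 1.25×10^6 J/(m²·K).
Undamped amplitude ∝ 1/C, so A_land/A_ocean = C_ocean/C_land = 409.

410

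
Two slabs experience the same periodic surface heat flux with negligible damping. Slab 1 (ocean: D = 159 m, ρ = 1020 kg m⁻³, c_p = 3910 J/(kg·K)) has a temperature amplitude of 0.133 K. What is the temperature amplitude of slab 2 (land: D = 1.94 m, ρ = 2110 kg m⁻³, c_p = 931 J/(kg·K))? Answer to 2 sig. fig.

22 K

C_ocean = 6.34×10^8 J/(m²·K); C_land = 3.81×10^6 J/(m²·K).
A ∝ 1/C ⇒ A_land = A_ocean × C_ocean/C_land = 0.133 × 166 = 22.1 K.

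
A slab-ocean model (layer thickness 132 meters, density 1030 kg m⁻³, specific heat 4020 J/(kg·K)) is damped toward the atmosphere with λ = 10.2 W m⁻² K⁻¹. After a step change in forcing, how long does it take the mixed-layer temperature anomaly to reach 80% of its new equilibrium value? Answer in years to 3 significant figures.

Areal heat capacity C = ρ c_p D = 1030 × 4020 × 132 = 5.47×10^8 J/(m^2 K).
τ = C / λ = 5.47×10^8 / 10.2 = 5.36×10^7 s.
Fraction reached: 1 − e^(−t/τ) = 0.80 ⇒ t = −τ ln(1 − 0.80) = τ × 1.61.
t = 8.62×10^7 s = 2.73 years.

2.73 years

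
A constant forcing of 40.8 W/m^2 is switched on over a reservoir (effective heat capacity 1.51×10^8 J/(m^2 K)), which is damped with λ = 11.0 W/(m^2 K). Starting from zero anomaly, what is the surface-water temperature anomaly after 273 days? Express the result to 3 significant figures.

3.04 K

Areal heat capacity C = 1.51×10^8 J/(m^2 K) (given).
τ = C / λ = 1.51×10^8 / 11.0 = 1.37×10^7 s.
Equilibrium anomaly ΔT_eq = F / λ = 40.8 / 11.0 = 3.71 K.
t = 273 days = 2.36×10^7 s, so t/τ = 1.72.
ΔT(t) = ΔT_eq (1 − e^(−t/τ)) = 3.71 × (1 − e^−1.72) = 3.04 K.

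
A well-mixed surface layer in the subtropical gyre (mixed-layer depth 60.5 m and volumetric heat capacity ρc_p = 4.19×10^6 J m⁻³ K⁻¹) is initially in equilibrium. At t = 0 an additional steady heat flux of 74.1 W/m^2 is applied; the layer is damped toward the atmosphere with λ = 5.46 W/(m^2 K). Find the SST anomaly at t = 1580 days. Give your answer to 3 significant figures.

Areal heat capacity C = ρc_p × D = 4.19×10^6 × 60.5 = 2.53×10^8 J/(m^2 K).
τ = C / λ = 2.53×10^8 / 5.46 = 4.64×10^7 s.
Equilibrium anomaly ΔT_eq = F / λ = 74.1 / 5.46 = 13.6 K.
t = 1580 days = 1.37×10^8 s, so t/τ = 2.94.
ΔT(t) = ΔT_eq (1 − e^(−t/τ)) = 13.6 × (1 − e^−2.94) = 12.9 K.

12.9 K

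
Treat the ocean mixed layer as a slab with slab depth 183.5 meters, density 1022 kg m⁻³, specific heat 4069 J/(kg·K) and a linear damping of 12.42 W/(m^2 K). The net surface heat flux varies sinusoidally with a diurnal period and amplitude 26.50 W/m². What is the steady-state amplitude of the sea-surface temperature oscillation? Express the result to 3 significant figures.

4.78×10^-4 K

Areal heat capacity C = ρ c_p D = 1022 × 4069 × 183.5 = 7.63×10^8 J/(m²·K).
Angular frequency ω = 2π / T = 2π / 86400 s = 7.27×10^-5 s⁻¹.
√((Cω)² + λ²) = √((55500)² + 12.42²) = 55500 W/(m²·K).
Amplitude A = F₀ / √((Cω)²+λ²) = 26.50 / 55500 = 4.78×10^-4 K.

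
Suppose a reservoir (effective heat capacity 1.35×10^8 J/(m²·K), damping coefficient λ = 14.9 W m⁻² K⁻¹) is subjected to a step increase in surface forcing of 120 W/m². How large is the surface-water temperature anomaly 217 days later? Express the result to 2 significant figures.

7.0 K

Areal heat capacity C = 1.35×10^8 J/(m²·K) (given).
τ = C / λ = 1.35×10^8 / 14.9 = 9.06×10^6 s.
Equilibrium anomaly ΔT_eq = F / λ = 120 / 14.9 = 8.05 K.
t = 217 days = 1.87×10^7 s, so t/τ = 2.07.
ΔT(t) = ΔT_eq (1 − e^(−t/τ)) = 8.05 × (1 − e^−2.07) = 7.04 K.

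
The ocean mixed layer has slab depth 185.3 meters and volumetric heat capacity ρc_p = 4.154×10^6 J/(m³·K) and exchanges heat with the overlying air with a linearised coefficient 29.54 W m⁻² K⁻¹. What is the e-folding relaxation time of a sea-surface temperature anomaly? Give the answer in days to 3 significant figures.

302 days

Areal heat capacity C = ρc_p × D = 4.154×10^6 × 185.3 = 7.70×10^8 J/(m²·K).
Relaxation time τ = C / λ = 7.70×10^8 / 29.54 = 2.61×10^7 s.
In days: 2.61×10^7 s / (86400 s/day) = 302 days.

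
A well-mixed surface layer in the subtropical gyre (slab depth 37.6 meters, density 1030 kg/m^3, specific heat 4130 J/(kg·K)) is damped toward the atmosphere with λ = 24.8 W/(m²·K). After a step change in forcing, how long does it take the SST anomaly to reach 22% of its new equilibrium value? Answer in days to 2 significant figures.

Areal heat capacity C = ρ c_p D = 1030 × 4130 × 37.6 = 1.60×10^8 J m⁻² K⁻¹.
τ = C / λ = 1.60×10^8 / 24.8 = 6.45×10^6 s.
Fraction reached: 1 − e^(−t/τ) = 0.22 ⇒ t = −τ ln(1 − 0.22) = τ × 0.248.
t = 1.60×10^6 s = 18.5 days.

19 days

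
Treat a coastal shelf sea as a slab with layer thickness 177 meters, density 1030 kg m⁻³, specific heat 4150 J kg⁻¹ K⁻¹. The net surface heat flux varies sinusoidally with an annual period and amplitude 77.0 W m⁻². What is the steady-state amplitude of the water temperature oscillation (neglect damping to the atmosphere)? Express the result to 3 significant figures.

0.511 K

Areal heat capacity C = ρ c_p D = 1030 × 4150 × 177 = 7.57×10^8 J/(m²·K).
Angular frequency ω = 2π / T = 2π / 3.15×10^7 s = 1.99×10^-7 s⁻¹.
Cω = 7.57×10^8 × 1.99×10^-7 = 151 W/(m²·K).
Amplitude A = F₀ / (Cω) = 77.0 / 151 = 0.511 K.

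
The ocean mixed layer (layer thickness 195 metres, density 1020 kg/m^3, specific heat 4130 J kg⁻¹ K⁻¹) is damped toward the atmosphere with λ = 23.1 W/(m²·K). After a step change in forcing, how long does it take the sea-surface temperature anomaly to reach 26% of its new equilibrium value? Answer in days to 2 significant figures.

Areal heat capacity C = ρ c_p D = 1020 × 4130 × 195 = 8.21×10^8 J m⁻² K⁻¹.
τ = C / λ = 8.21×10^8 / 23.1 = 3.56×10^7 s.
Fraction reached: 1 − e^(−t/τ) = 0.26 ⇒ t = −τ ln(1 − 0.26) = τ × 0.301.
t = 1.07×10^7 s = 124 days.

120 days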